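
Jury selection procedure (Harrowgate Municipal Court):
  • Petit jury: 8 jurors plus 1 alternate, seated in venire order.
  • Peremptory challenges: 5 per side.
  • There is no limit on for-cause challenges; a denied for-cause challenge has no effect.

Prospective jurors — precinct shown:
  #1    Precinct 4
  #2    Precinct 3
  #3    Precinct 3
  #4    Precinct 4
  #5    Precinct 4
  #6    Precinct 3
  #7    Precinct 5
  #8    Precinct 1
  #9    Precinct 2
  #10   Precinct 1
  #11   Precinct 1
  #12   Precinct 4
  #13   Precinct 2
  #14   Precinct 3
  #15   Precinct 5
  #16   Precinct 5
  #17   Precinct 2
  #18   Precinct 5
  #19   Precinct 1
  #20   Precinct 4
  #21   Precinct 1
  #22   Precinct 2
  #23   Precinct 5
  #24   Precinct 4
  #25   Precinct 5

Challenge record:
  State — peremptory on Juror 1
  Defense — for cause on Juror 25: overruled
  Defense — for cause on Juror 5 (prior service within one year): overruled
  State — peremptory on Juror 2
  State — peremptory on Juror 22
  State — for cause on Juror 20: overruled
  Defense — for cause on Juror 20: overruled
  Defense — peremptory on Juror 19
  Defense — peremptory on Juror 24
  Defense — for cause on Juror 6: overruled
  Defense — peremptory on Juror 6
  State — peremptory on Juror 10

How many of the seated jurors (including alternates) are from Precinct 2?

2

Removed: #1, #2, #6, #10, #19, #22, #24.
Seated (9 incl. alternates): #3, #4, #5, #7, #8, #9, #11, #12, #13.
Of those, in Precinct 2: #9, #13 → 2.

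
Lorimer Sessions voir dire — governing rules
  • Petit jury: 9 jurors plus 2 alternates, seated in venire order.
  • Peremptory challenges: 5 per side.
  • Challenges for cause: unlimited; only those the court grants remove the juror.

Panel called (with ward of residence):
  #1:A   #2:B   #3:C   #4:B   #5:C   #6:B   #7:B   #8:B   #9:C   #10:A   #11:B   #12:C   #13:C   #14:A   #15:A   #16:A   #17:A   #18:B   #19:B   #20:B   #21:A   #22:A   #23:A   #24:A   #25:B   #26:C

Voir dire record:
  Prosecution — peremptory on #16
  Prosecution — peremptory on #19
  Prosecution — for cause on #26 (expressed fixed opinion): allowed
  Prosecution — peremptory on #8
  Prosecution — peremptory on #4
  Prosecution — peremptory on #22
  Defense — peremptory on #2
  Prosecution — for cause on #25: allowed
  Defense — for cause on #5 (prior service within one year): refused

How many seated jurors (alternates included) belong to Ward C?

5

Removed: #2, #4, #8, #16, #19, #22, #25, #26.
Seated (11 incl. alternates): #1, #3, #5, #6, #7, #9, #10, #11, #12, #13, #14.
Of those, in Ward C: #3, #5, #9, #12, #13 → 5.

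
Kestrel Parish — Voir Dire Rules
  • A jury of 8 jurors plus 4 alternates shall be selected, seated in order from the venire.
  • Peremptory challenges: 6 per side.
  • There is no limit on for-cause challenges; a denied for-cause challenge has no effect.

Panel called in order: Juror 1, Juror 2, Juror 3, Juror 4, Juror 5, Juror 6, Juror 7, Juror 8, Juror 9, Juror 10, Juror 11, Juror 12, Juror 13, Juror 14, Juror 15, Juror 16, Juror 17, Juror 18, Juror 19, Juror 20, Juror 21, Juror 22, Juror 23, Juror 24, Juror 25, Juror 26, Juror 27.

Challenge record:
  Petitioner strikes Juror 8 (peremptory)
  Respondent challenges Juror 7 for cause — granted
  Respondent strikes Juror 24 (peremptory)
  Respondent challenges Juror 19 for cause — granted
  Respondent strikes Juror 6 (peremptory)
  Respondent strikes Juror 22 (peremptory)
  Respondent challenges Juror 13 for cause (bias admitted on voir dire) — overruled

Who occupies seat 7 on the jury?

10

Removed: #6, #7, #8, #19, #22, #24. (#13 stays — for-cause denied.)
Seating in order: seats 1–8 → #1, #2, #3, #4, #5, #9, #10, #11; alternates → #12, #13, #14, #15.
So seat 7 is #10.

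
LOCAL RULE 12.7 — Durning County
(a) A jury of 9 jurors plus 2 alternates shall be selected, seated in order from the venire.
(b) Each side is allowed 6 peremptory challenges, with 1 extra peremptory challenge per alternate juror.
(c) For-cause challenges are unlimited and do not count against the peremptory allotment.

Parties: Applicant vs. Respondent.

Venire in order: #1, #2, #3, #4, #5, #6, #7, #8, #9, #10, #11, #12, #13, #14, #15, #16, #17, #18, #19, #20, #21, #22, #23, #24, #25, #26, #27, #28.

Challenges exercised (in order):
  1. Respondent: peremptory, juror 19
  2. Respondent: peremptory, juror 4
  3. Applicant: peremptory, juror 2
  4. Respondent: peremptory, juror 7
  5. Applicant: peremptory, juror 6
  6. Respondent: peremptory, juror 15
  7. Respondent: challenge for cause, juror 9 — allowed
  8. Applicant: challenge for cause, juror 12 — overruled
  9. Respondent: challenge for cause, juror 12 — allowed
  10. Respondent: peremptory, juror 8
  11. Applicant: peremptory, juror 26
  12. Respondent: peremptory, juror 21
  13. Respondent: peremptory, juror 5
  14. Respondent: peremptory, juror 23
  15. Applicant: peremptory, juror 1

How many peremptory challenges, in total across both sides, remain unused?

4

Applicant allotment: 6 base + 1 × 2 alternates = 8. Respondent allotment: 6 base + 1 × 2 alternates = 8.
Applicant peremptories used: #2, #6, #26, #1 — 4 (the for-cause on #12 doesn't count).
Respondent peremptories used: #19, #4, #7, #15, #8, #21, #5, #23 — 8 (for-cause on #9, #12 don't count).
Remaining: (8 − 4) + (8 − 8) = 4.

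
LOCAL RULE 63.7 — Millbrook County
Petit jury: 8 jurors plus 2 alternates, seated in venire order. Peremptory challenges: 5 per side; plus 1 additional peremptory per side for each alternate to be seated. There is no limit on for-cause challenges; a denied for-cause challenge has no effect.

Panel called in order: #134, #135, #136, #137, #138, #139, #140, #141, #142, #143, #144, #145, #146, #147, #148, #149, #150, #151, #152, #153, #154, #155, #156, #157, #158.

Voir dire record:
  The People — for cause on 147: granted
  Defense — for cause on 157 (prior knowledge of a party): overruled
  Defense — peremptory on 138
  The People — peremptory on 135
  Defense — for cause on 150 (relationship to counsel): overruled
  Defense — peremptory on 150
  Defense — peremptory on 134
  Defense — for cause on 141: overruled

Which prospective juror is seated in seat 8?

144

Removed: #134, #135, #138, #147, #150. (#141, #157 stay — for-cause denied.)
Seating in order: seats 1–8 → #136, #137, #139, #140, #141, #142, #143, #144; alternates → #145, #146.
So seat 8 is #144.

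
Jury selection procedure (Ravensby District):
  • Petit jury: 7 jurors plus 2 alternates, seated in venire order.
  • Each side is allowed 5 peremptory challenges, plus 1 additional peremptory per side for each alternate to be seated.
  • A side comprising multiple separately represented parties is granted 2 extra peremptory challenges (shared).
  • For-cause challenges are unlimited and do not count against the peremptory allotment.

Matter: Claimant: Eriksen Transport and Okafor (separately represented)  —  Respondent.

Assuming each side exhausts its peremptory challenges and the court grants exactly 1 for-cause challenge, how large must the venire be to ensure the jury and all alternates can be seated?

Seats to fill: 7 + 2 alternates = 9.
Peremptories — Claimant: 5 + 1×2 + 2 = 9; Respondent: 5 + 1×2 = 7; total 16.
For-cause removals: 1.
Minimum venire: 9 + 16 + 1 = 26.

26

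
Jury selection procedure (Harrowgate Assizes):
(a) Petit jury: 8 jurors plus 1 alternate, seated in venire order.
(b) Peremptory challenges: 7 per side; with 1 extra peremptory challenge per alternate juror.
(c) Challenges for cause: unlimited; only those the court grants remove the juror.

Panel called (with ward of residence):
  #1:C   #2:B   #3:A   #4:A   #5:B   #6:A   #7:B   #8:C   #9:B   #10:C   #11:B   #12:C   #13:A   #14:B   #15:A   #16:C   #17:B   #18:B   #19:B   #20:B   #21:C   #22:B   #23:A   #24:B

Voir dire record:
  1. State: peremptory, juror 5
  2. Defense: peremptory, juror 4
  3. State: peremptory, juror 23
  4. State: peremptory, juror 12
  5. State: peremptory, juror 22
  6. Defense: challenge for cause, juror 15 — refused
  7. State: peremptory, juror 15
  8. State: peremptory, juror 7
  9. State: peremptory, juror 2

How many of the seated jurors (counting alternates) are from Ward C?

3

Removed: #2, #4, #5, #7, #12, #15, #22, #23.
Seated (9 incl. alternates): #1, #3, #6, #8, #9, #10, #11, #13, #14.
Of those, in Ward C: #1, #8, #10 → 3.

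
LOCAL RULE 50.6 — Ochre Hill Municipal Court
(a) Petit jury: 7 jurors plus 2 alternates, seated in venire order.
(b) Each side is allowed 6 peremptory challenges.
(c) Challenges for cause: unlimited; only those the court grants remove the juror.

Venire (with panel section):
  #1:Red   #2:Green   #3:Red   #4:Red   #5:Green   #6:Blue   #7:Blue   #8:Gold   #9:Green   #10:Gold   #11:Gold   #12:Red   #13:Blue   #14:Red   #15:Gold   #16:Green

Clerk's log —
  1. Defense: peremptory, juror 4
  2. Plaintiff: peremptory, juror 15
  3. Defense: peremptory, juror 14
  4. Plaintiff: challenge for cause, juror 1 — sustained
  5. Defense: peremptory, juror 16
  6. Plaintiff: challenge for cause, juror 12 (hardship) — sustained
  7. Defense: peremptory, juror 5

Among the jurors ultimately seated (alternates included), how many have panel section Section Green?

2

Removed: #1, #4, #5, #12, #14, #15, #16.
Seated (9 incl. alternates): #2, #3, #6, #7, #8, #9, #10, #11, #13.
Of those, in Section Green: #2, #9 → 2.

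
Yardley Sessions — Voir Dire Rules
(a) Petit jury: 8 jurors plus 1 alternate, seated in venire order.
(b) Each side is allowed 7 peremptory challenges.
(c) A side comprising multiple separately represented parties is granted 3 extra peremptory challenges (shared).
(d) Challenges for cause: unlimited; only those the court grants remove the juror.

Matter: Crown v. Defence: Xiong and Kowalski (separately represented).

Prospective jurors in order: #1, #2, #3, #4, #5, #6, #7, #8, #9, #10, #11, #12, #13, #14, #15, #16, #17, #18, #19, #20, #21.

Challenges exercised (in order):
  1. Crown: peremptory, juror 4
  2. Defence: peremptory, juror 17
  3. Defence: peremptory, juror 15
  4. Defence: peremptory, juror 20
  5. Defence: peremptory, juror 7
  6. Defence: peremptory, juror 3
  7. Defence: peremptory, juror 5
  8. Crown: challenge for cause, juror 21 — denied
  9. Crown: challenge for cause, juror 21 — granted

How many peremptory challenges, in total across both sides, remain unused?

Crown allotment: 7. Defence allotment: 7 base + 3 multi-party = 10.
Crown peremptories used: #4 — 1 (for-cause on #21, #21 don't count).
Defence peremptories used: #17, #15, #20, #7, #3, #5 — 6.
Remaining: (7 − 1) + (10 − 6) = 10.

10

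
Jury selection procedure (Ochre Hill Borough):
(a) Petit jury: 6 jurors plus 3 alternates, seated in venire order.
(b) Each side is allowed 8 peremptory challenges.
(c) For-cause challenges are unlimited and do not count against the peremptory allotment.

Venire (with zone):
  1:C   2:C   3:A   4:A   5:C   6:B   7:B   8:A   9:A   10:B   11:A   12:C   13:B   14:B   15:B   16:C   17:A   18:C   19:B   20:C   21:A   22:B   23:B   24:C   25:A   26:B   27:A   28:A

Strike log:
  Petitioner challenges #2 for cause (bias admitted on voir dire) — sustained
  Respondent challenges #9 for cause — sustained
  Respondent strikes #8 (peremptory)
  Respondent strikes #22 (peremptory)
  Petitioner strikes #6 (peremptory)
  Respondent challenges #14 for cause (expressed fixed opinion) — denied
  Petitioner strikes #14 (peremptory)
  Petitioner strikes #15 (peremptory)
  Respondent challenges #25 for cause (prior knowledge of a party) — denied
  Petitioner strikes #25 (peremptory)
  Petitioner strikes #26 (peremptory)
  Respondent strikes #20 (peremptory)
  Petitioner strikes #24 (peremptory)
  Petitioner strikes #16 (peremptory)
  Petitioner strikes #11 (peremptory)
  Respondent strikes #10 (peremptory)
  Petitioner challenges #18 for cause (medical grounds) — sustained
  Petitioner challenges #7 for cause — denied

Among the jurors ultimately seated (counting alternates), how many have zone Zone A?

Removed: #2, #6, #8, #9, #10, #11, #14, #15, #16, #18, #20, #22, #24, #25, #26.
Seated (9 incl. alternates): #1, #3, #4, #5, #7, #12, #13, #17, #19.
Of those, in Zone A: #3, #4, #17 → 3.

3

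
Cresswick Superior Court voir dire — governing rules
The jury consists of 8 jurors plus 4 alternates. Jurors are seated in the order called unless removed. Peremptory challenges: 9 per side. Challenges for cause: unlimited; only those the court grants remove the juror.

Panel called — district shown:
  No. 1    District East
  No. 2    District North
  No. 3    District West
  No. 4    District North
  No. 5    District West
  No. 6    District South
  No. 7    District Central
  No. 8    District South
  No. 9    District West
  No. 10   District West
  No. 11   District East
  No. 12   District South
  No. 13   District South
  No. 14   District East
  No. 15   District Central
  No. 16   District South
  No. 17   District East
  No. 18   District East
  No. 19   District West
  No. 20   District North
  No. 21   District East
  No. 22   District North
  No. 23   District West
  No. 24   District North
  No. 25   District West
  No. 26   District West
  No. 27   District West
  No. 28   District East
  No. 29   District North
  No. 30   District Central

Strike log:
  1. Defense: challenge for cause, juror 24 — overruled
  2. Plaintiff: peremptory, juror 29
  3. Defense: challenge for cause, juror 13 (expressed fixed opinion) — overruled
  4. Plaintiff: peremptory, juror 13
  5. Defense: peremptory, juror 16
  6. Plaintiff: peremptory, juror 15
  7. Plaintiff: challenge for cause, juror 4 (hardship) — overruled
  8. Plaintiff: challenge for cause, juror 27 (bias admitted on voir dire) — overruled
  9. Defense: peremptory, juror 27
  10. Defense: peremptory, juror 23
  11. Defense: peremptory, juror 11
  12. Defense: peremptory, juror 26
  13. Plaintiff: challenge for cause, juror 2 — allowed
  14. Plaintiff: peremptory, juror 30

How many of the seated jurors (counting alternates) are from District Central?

1

Removed: #2, #11, #13, #15, #16, #23, #26, #27, #29, #30.
Seated (12 incl. alternates): #1, #3, #4, #5, #6, #7, #8, #9, #10, #12, #14, #17.
Of those, in District Central: #7 → 1.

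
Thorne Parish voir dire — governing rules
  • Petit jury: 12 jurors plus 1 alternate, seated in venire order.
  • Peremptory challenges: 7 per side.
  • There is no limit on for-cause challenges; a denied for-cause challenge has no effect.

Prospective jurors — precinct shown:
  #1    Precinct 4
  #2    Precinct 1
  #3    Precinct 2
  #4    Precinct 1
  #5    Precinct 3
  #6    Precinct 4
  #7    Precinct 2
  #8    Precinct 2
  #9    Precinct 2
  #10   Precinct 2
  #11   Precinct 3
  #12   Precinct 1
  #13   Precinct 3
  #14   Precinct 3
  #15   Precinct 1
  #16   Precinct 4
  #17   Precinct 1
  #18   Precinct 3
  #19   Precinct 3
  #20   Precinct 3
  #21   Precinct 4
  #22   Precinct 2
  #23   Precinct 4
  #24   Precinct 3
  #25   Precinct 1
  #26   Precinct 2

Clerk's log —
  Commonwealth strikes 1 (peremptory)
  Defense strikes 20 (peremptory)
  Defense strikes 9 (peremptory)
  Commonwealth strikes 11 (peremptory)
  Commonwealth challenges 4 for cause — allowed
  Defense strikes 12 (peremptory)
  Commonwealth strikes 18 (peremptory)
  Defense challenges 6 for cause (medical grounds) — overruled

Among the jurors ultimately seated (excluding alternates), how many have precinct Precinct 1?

3

Removed: #1, #4, #9, #11, #12, #18, #20.
Seated jurors 1–12: #2, #3, #5, #6, #7, #8, #10, #13, #14, #15, #16, #17 (alternates #19 not counted).
Of those, in Precinct 1: #2, #15, #17 → 3.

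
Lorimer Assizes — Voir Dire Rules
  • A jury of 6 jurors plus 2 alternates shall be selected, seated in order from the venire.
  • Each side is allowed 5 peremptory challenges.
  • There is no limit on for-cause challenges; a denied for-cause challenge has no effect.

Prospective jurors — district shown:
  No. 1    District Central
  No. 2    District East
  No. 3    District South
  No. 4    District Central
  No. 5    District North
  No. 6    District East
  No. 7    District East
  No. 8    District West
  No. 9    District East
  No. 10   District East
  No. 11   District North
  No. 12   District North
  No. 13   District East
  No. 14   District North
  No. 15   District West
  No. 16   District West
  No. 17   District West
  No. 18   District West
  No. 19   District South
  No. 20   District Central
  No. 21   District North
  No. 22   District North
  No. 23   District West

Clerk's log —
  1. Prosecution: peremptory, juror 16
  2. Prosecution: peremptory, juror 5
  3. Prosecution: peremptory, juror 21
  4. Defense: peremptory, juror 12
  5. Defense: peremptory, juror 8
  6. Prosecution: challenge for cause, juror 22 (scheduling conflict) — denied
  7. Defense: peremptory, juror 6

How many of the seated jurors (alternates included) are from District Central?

2

Removed: #5, #6, #8, #12, #16, #21.
Seated (8 incl. alternates): #1, #2, #3, #4, #7, #9, #10, #11.
Of those, in District Central: #1, #4 → 2.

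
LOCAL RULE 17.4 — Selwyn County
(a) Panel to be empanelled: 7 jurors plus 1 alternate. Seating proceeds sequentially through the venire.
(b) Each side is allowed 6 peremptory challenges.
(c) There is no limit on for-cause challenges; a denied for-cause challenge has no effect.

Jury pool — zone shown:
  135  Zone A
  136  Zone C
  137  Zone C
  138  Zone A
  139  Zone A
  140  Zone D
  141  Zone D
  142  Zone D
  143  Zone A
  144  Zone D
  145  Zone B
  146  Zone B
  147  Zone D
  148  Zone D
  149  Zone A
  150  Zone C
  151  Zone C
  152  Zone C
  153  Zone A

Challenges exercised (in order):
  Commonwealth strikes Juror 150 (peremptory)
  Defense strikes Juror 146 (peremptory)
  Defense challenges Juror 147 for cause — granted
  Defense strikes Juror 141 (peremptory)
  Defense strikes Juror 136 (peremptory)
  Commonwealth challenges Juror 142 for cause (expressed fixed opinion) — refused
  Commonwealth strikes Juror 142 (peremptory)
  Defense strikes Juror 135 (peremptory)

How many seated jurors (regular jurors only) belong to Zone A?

Removed: #135, #136, #141, #142, #146, #147, #150.
Seated jurors 1–7: #137, #138, #139, #140, #143, #144, #145 (alternates #148 not counted).
Of those, in Zone A: #138, #139, #143 → 3.

3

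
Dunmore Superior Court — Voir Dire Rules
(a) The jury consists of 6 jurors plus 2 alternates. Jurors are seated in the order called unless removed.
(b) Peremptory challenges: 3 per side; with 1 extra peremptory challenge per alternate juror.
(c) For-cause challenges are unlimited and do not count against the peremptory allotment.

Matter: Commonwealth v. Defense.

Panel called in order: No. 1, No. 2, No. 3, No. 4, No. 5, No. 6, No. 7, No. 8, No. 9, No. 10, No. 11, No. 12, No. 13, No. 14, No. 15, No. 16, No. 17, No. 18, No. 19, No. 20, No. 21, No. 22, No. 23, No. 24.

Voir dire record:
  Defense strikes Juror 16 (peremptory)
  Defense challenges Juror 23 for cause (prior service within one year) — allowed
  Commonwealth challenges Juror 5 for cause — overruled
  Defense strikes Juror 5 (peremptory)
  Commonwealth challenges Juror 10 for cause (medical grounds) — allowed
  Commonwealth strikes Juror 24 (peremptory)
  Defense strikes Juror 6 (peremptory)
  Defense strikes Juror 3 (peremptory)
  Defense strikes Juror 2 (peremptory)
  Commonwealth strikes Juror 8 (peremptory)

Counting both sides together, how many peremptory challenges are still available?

3

Commonwealth allotment: 3 base + 1 × 2 alternates = 5. Defense allotment: 3 base + 1 × 2 alternates = 5.
Commonwealth peremptories used: #24, #8 — 2 (for-cause on #5, #10 don't count).
Defense peremptories used: #16, #5, #6, #3, #2 — 5 (the for-cause on #23 doesn't count).
Remaining: (5 − 2) + (5 − 5) = 3.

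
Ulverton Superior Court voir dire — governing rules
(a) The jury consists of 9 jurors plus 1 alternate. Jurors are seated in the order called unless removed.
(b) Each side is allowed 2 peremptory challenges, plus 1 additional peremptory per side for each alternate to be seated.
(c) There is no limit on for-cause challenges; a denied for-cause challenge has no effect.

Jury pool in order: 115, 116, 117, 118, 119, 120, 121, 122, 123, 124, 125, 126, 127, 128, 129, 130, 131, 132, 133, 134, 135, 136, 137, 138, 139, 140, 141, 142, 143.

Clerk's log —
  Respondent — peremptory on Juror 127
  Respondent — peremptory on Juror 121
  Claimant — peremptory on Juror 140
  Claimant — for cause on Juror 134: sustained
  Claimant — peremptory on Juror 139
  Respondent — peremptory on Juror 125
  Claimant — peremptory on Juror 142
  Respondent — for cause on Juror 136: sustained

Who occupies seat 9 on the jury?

124

Removed: #121, #125, #127, #134, #136, #139, #140, #142.
Filling seats in venire order through position 9: #115, #116, #117, #118, #119, #120, #122, #123, #124.
So seat 9 is #124.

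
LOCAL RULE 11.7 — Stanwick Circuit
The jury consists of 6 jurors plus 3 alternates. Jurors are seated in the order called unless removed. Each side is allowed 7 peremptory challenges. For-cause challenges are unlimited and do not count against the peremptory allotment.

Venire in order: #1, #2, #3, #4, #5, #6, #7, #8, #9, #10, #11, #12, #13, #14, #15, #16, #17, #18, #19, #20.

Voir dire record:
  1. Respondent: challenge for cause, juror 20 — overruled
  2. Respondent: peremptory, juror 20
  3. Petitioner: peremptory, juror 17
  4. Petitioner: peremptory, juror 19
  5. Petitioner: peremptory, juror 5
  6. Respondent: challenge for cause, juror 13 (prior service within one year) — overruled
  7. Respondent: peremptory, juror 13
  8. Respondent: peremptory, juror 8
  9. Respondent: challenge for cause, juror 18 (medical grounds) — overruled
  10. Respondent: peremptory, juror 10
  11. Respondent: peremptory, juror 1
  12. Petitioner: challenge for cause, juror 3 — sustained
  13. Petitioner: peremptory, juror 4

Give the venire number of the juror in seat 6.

Removed: #1, #3, #4, #5, #8, #10, #13, #17, #19, #20. (#18 stays — for-cause denied.)
Seating in order: seats 1–6 → #2, #6, #7, #9, #11, #12; alternates → #14, #15, #16.
So seat 6 is #12.

12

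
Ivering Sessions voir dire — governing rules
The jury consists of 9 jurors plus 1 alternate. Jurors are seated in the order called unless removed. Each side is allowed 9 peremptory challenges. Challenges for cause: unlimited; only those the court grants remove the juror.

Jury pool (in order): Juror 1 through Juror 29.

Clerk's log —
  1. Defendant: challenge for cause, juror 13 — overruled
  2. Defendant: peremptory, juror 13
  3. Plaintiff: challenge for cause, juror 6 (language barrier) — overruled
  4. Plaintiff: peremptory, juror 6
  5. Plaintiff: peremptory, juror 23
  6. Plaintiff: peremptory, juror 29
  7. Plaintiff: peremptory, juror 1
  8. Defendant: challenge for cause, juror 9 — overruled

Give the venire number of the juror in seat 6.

8

Removed: #1, #6, #13, #23, #29. (#9 stays — for-cause denied.)
Seating in order: seats 1–9 → #2, #3, #4, #5, #7, #8, #9, #10, #11; alternates → #12.
So seat 6 is #8.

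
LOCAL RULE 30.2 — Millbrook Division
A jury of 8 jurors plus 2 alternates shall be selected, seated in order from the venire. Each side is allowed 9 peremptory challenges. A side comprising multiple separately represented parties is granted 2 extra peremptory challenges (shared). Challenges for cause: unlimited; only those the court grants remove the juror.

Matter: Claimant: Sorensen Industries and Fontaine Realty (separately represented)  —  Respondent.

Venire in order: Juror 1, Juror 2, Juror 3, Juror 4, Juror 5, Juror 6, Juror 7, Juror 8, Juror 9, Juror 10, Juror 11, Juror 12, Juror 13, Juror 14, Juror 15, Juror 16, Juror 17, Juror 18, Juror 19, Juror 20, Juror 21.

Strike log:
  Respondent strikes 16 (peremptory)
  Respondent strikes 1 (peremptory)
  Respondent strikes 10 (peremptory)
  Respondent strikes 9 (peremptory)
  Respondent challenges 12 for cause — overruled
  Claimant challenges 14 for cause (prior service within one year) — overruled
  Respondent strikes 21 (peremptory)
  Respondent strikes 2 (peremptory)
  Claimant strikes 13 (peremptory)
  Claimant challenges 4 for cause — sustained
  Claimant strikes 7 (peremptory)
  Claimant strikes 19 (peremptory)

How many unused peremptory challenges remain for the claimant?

8

Claimant allotment: 9 base + 2 multi-party = 11.
Claimant peremptories used: #13, #7, #19 — 3 (for-cause on #14, #4 don't count).
Remaining: 11 − 3 = 8.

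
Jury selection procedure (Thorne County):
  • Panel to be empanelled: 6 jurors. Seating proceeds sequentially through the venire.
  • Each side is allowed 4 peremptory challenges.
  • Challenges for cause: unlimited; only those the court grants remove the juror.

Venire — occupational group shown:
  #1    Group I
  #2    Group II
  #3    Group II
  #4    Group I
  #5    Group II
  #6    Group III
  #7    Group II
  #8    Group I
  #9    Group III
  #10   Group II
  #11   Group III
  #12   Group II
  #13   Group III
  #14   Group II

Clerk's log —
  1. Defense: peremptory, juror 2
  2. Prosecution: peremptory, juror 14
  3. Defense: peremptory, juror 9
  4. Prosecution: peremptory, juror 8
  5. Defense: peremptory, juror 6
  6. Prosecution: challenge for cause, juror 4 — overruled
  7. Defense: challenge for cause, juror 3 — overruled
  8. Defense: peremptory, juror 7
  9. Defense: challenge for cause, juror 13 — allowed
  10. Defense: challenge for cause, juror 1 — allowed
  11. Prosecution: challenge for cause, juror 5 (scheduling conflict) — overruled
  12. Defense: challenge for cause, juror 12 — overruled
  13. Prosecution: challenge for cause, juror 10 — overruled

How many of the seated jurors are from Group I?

Removed: #1, #2, #6, #7, #8, #9, #13, #14.
Seated jurors 1–6: #3, #4, #5, #10, #11, #12.
Of those, in Group I: #4 → 1.

1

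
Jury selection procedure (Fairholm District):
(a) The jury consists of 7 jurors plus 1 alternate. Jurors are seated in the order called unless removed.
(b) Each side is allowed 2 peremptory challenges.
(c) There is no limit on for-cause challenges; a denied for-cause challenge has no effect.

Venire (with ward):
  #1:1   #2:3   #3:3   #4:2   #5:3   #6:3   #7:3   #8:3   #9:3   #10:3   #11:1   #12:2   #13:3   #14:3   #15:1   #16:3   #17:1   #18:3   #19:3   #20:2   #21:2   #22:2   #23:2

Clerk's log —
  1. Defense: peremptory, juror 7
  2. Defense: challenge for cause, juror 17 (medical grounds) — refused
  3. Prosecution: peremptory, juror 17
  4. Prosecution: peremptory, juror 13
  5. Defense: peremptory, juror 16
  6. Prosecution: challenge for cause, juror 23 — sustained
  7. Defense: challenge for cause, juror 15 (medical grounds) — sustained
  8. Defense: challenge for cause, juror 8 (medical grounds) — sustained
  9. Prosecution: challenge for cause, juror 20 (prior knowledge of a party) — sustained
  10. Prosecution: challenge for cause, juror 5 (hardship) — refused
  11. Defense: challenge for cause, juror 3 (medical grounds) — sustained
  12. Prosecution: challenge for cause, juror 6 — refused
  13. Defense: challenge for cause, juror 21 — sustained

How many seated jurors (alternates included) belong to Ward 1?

Removed: #3, #7, #8, #13, #15, #16, #17, #20, #21, #23.
Seated (8 incl. alternates): #1, #2, #4, #5, #6, #9, #10, #11.
Of those, in Ward 1: #1, #11 → 2.

2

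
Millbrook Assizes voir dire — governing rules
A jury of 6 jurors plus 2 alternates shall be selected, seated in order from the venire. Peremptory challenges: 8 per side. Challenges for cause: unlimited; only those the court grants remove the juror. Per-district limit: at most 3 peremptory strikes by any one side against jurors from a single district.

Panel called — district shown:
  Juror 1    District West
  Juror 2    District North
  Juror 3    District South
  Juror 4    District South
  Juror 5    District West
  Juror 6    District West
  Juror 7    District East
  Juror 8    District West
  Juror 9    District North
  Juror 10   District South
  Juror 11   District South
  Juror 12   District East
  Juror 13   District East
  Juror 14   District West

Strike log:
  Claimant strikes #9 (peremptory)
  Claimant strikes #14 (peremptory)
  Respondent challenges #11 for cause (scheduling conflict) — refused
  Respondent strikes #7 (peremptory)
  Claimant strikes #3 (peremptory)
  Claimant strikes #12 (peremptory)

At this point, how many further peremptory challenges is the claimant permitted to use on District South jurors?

2

Claimant peremptories so far: #9, #14, #3, #12 — 4 of 8 used, 4 left overall.
Against District South: #3 — 1 used; per-district cap 3 leaves 2.
Binding limit: min(4, 2) = 2.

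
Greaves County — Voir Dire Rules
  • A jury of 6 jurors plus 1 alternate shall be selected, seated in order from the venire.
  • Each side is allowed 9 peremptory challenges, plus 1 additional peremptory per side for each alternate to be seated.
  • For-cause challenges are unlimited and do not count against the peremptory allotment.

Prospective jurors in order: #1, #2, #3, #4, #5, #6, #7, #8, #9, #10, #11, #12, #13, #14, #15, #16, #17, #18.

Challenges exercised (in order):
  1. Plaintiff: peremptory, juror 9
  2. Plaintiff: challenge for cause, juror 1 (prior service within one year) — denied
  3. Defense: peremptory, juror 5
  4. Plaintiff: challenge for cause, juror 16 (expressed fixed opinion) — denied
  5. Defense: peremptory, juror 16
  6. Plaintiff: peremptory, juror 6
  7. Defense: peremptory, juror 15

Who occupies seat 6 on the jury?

8

Removed: #5, #6, #9, #15, #16. (#1 stays — for-cause denied.)
Filling seats in venire order through position 6: #1, #2, #3, #4, #7, #8.
So seat 6 is #8.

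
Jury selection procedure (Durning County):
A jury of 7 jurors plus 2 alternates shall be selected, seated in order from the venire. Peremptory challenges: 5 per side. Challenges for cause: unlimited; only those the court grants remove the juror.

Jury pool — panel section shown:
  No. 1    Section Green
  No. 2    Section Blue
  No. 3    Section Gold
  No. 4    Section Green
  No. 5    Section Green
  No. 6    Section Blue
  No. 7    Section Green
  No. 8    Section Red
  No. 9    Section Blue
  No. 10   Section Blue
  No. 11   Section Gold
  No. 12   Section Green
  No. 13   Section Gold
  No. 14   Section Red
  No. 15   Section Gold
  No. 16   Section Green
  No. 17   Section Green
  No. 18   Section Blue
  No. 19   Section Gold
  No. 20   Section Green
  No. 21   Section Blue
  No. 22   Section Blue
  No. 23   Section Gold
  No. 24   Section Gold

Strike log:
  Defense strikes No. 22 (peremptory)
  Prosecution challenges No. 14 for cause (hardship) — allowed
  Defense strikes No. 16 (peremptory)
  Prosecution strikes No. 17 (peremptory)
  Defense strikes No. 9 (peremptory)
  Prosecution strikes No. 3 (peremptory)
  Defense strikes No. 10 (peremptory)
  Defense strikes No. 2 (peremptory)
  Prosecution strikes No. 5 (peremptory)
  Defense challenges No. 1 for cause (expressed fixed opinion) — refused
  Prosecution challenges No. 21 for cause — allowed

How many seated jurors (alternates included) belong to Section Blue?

1

Removed: #2, #3, #5, #9, #10, #14, #16, #17, #21, #22.
Seated (9 incl. alternates): #1, #4, #6, #7, #8, #11, #12, #13, #15.
Of those, in Section Blue: #6 → 1.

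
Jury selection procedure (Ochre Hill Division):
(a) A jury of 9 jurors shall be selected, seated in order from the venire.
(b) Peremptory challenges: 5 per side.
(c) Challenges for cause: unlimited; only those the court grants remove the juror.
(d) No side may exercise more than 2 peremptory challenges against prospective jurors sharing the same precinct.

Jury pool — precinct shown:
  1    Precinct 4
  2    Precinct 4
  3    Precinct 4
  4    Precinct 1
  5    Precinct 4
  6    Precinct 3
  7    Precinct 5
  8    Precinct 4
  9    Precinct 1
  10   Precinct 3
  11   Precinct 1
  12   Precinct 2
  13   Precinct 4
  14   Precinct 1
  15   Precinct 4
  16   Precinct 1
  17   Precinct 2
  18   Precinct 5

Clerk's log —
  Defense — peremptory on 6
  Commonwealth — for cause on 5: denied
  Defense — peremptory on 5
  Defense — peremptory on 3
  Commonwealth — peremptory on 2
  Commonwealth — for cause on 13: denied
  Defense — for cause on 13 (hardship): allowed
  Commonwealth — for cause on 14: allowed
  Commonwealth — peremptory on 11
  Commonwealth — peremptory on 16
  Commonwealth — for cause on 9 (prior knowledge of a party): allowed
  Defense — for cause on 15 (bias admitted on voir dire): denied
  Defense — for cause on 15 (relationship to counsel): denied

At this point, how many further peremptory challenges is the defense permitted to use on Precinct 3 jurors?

Defense peremptories so far: #6, #5, #3 — 3 of 5 used, 2 left overall.
Against Precinct 3: #6 — 1 used; per-precinct cap 2 leaves 1.
Binding limit: min(2, 1) = 1.

1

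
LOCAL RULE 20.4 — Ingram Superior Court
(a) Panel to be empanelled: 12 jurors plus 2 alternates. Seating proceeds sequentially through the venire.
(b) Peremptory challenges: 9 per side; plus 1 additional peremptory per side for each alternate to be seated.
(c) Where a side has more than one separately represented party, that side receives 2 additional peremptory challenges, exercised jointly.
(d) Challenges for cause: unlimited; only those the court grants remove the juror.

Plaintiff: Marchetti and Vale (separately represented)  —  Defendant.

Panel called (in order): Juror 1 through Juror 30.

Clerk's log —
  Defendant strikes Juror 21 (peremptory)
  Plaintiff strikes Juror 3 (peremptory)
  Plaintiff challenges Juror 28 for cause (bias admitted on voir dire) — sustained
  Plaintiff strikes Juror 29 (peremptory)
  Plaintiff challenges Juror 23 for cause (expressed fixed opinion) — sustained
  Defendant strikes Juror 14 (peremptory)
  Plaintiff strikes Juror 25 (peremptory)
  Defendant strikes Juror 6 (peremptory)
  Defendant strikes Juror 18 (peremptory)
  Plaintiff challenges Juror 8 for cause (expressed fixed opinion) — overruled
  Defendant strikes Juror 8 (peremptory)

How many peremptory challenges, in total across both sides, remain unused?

Plaintiff allotment: 9 base + 1 × 2 alternates + 2 multi-party = 13. Defendant allotment: 9 base + 1 × 2 alternates = 11.
Plaintiff peremptories used: #3, #29, #25 — 3 (for-cause on #28, #23, #8 don't count).
Defendant peremptories used: #21, #14, #6, #18, #8 — 5.
Remaining: (13 − 3) + (11 − 5) = 16.

16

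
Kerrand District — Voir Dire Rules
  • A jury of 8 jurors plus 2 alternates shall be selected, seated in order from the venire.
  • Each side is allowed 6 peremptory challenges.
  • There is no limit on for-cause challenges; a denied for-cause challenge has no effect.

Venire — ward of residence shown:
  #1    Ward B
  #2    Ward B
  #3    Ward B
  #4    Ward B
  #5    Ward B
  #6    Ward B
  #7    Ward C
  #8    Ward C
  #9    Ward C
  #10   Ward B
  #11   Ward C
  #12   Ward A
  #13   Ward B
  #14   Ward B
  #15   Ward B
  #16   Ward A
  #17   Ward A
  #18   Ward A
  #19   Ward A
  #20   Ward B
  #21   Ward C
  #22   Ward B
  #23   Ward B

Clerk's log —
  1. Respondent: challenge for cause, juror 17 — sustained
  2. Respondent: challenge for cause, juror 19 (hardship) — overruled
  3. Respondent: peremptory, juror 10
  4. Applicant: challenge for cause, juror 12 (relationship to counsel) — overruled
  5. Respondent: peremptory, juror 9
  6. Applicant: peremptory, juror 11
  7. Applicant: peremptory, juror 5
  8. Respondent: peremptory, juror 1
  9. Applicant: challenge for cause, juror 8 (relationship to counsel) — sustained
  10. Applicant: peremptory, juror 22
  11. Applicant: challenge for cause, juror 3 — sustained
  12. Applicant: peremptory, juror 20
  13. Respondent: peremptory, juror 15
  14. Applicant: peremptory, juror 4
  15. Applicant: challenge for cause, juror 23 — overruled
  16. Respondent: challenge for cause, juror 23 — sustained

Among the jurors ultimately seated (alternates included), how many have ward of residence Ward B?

Removed: #1, #3, #4, #5, #8, #9, #10, #11, #15, #17, #20, #22, #23.
Seated (10 incl. alternates): #2, #6, #7, #12, #13, #14, #16, #18, #19, #21.
Of those, in Ward B: #2, #6, #13, #14 → 4.

4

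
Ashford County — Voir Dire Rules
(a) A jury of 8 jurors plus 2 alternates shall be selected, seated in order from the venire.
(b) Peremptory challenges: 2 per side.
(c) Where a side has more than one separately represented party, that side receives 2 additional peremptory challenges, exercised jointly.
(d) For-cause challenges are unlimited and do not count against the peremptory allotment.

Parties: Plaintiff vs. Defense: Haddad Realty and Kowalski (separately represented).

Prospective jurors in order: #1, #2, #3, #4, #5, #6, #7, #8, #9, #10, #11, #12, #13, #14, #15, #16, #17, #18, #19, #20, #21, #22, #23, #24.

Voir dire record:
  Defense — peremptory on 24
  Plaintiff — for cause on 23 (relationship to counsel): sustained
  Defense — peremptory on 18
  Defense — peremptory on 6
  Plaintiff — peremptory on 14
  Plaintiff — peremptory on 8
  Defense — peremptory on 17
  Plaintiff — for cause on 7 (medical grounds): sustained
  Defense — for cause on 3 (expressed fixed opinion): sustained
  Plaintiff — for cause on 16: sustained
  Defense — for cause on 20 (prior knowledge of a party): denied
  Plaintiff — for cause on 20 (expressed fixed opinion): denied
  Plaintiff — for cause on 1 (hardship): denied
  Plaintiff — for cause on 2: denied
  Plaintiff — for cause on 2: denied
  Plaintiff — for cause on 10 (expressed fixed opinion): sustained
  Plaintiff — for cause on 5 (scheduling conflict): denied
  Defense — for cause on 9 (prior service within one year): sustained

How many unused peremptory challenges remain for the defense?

Defense allotment: 2 base + 2 multi-party = 4.
Defense peremptories used: #24, #18, #6, #17 — 4 (for-cause on #3, #20, #9 don't count).
Remaining: 4 − 4 = 0.

0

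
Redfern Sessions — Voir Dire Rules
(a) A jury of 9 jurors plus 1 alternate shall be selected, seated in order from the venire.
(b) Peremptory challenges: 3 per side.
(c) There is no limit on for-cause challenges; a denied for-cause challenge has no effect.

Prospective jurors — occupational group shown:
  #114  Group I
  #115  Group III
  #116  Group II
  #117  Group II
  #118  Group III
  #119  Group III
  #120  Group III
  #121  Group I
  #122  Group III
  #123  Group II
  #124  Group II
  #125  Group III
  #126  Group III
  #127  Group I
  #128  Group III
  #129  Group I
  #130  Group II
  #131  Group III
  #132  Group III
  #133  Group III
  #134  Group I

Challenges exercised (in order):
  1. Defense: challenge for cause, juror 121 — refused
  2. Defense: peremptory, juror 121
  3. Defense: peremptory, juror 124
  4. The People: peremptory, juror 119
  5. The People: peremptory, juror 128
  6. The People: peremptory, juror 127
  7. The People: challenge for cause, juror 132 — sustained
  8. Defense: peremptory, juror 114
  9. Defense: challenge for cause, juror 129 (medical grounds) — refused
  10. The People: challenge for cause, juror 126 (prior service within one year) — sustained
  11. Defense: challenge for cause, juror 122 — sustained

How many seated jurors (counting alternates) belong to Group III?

5

Removed: #114, #119, #121, #122, #124, #126, #127, #128, #132.
Seated (10 incl. alternates): #115, #116, #117, #118, #120, #123, #125, #129, #130, #131.
Of those, in Group III: #115, #118, #120, #125, #131 → 5.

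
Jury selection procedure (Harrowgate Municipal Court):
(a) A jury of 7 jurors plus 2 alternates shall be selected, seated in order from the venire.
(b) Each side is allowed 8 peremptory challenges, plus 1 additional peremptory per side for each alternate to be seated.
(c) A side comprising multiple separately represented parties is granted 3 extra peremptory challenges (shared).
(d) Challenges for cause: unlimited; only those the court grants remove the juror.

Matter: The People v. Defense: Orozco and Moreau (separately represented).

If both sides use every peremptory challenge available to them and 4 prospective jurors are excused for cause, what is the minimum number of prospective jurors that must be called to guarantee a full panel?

36

Seats to fill: 7 + 2 alternates = 9.
Peremptories — The People: 8 + 1×2 = 10; Defense: 8 + 1×2 + 3 = 13; total 23.
For-cause removals: 4.
Minimum venire: 9 + 23 + 4 = 36.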